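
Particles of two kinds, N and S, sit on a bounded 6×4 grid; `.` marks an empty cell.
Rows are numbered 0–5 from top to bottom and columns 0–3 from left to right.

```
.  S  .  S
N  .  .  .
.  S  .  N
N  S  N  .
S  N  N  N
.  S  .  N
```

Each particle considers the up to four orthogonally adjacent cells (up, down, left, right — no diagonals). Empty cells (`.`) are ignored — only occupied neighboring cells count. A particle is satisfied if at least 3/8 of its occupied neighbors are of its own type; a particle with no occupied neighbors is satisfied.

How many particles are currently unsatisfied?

(0,1)S 0/0 ✓
(0,3)S 0/0 ✓
(1,0)N 0/0 ✓
(2,1)S 1/1 ✓
(2,3)N 0/0 ✓
(3,0)N 0/2 ✗
(3,1)S 1/4 ✗
(3,2)N 1/2 ✓
(4,0)S 0/2 ✗
(4,1)N 1/4 ✗
(4,2)N 3/3 ✓
(4,3)N 2/2 ✓
(5,1)S 0/1 ✗
(5,3)N 1/1 ✓
Unsatisfied: (3,0), (3,1), (4,0), (4,1), (5,1) — 5 in total.

5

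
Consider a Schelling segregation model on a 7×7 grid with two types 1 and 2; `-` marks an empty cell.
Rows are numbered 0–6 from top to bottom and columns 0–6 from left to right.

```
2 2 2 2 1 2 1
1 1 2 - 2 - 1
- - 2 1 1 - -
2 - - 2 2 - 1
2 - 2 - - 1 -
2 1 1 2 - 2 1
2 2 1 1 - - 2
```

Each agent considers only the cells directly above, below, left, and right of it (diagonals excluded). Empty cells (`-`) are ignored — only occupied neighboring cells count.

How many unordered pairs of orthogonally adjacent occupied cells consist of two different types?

Scan each occupied cell's neighbors to the right and below so each pair is counted once.
Row 0: 2(0,0)–2(0,1)= 2(0,0)–1(1,0)≠ 2(0,1)–2(0,2)= 2(0,1)–1(1,1)≠ 2(0,2)–2(0,3)= 2(0,2)–2(1,2)= 2(0,3)–1(0,4)≠ 1(0,4)–2(0,5)≠ 1(0,4)–2(1,4)≠ 2(0,5)–1(0,6)≠ 1(0,6)–1(1,6)=  → 6/11 unlike.
Row 1: 1(1,0)–1(1,1)= 1(1,1)–2(1,2)≠ 2(1,2)–2(2,2)= 2(1,4)–1(2,4)≠  → 2/4 unlike.
Row 2: 2(2,2)–1(2,3)≠ 1(2,3)–1(2,4)= 1(2,3)–2(3,3)≠ 1(2,4)–2(3,4)≠  → 3/4 unlike.
Row 3: 2(3,0)–2(4,0)= 2(3,3)–2(3,4)=  → 0/2 unlike.
Row 4: 2(4,0)–2(5,0)= 2(4,2)–1(5,2)≠ 1(4,5)–2(5,5)≠  → 2/3 unlike.
Row 5: 2(5,0)–1(5,1)≠ 2(5,0)–2(6,0)= 1(5,1)–1(5,2)= 1(5,1)–2(6,1)≠ 1(5,2)–2(5,3)≠ 1(5,2)–1(6,2)= 2(5,3)–1(6,3)≠ 2(5,5)–1(5,6)≠ 1(5,6)–2(6,6)≠  → 6/9 unlike.
Row 6: 2(6,0)–2(6,1)= 2(6,1)–1(6,2)≠ 1(6,2)–1(6,3)=  → 1/3 unlike.
Total adjacent occupied pairs: 36; unlike-type pairs: 20.

20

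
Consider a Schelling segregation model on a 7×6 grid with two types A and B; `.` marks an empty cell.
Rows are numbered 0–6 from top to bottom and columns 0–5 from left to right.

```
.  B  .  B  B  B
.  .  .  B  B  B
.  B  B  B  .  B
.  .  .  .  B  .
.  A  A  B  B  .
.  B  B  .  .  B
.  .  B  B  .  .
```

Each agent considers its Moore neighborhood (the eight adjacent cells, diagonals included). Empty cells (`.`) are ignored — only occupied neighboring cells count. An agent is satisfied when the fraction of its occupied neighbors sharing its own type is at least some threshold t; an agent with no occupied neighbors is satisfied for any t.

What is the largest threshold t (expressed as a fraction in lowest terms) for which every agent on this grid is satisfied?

1/4

Row 0: (0,1)B — no occupied neighbors · (0,3)B 3/3 · (0,4)B 5/5 · (0,5)B 3/3
Row 1: (1,3)B 5/5 · (1,4)B 7/7 · (1,5)B 4/4
Row 2: (2,1)B 1/1 · (2,2)B 3/3 · (2,3)B 4/4 · (2,5)B 3/3
Row 3: (3,4)B 4/4
Row 4: (4,1)A 1/3 · (4,2)A 1/4 · (4,3)B 3/4 · (4,4)B 3/3
Row 5: (5,1)B 2/4 · (5,2)B 4/6 · (5,5)B 1/1
Row 6: (6,2)B 3/3 · (6,3)B 2/2
The smallest same-type fraction is 1/4 at (4,2), which reduces to 1/4. Any threshold above that leaves this agent unsatisfied.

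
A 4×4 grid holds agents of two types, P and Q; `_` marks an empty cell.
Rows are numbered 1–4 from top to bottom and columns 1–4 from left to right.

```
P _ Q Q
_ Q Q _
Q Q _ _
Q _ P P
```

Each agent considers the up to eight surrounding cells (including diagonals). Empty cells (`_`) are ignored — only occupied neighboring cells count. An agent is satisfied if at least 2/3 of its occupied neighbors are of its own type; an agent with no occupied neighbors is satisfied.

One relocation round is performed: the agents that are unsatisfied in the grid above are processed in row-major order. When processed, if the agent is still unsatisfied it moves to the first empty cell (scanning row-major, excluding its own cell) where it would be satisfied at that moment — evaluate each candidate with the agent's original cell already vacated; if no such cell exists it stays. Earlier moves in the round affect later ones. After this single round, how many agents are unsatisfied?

Initially unsatisfied (in order): (1,1), (4,3).
  (1,1) → (3,4).
  (4,3): now satisfied by earlier moves; stays.
Resulting grid:
_ _ Q Q
_ Q Q _
Q Q _ P
Q _ P P
All satisfied now.

0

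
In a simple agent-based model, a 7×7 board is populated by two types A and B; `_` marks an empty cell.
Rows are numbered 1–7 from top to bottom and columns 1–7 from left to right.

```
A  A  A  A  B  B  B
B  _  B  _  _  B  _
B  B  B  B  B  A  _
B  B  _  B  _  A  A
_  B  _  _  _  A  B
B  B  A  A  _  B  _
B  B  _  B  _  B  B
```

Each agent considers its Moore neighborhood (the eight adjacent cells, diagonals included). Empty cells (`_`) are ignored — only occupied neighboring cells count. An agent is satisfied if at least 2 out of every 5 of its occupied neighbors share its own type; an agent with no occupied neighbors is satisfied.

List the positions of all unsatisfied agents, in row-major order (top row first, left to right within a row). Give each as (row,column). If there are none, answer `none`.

(1,4), (5,7), (6,3), (7,4)

Row 1: (1,1)A 1/2 ok · (1,2)A 2/4 ok · (1,3)A 2/3 ok · (1,4)A 1/3 unhappy · (1,5)B 2/3 ok · (1,6)B 3/3 ok · (1,7)B 2/2 ok
Row 2: (2,1)B 2/4 ok · (2,3)B 3/6 ok · (2,6)B 4/5 ok
Row 3: (3,1)B 4/4 ok · (3,2)B 6/6 ok · (3,3)B 5/5 ok · (3,4)B 4/4 ok · (3,5)B 3/5 ok · (3,6)A 2/4 ok
Row 4: (4,1)B 4/4 ok · (4,2)B 5/5 ok · (4,4)B 3/3 ok · (4,6)A 3/5 ok · (4,7)A 3/4 ok
Row 5: (5,2)B 4/5 ok · (5,6)A 2/4 ok · (5,7)B 1/4 unhappy
Row 6: (6,1)B 4/4 ok · (6,2)B 4/5 ok · (6,3)A 1/5 unhappy · (6,4)A 1/2 ok · (6,6)B 3/4 ok
Row 7: (7,1)B 3/3 ok · (7,2)B 3/4 ok · (7,4)B 0/2 unhappy · (7,6)B 2/2 ok · (7,7)B 2/2 ok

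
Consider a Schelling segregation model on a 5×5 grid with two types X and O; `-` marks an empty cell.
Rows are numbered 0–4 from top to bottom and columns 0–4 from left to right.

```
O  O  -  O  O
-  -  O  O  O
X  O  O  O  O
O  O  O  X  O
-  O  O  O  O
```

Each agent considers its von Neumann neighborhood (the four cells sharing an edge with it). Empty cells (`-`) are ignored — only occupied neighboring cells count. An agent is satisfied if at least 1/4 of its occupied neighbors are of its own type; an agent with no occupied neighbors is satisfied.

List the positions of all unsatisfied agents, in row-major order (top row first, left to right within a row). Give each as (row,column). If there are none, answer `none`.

(2,0), (3,3)

(0,0)O 1/1 ok
(0,1)O 1/1 ok
(0,3)O 2/2 ok
(0,4)O 2/2 ok
(1,2)O 2/2 ok
(1,3)O 4/4 ok
(1,4)O 3/3 ok
(2,0)X 0/2 unhappy
(2,1)O 2/3 ok
(2,2)O 4/4 ok
(2,3)O 3/4 ok
(2,4)O 3/3 ok
(3,0)O 1/2 ok
(3,1)O 4/4 ok
(3,2)O 3/4 ok
(3,3)X 0/4 unhappy
(3,4)O 2/3 ok
(4,1)O 2/2 ok
(4,2)O 3/3 ok
(4,3)O 2/3 ok
(4,4)O 2/2 ok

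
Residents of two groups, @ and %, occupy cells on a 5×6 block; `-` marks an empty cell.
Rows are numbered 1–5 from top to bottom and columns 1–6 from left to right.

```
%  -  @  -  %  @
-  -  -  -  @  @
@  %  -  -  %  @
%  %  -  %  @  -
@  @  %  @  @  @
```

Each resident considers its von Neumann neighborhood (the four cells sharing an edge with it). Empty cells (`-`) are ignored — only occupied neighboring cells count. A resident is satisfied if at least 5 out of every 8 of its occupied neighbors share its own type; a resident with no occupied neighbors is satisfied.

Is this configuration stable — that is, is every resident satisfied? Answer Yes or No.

No

Row 1: (1,1)% 0/0 ok · (1,3)@ 0/0 ok · (1,5)% 0/2 unhappy · (1,6)@ 1/2 unhappy
Row 2: (2,5)@ 1/3 unhappy · (2,6)@ 3/3 ok
Row 3: (3,1)@ 0/2 unhappy · (3,2)% 1/2 unhappy · (3,5)% 0/3 unhappy · (3,6)@ 1/2 unhappy
Row 4: (4,1)% 1/3 unhappy · (4,2)% 2/3 ok · (4,4)% 0/2 unhappy · (4,5)@ 1/3 unhappy
Row 5: (5,1)@ 1/2 unhappy · (5,2)@ 1/3 unhappy · (5,3)% 0/2 unhappy · (5,4)@ 1/3 unhappy · (5,5)@ 3/3 ok · (5,6)@ 1/1 ok
For instance (1,5) has only 0/2 same-type neighbors, below 5/8.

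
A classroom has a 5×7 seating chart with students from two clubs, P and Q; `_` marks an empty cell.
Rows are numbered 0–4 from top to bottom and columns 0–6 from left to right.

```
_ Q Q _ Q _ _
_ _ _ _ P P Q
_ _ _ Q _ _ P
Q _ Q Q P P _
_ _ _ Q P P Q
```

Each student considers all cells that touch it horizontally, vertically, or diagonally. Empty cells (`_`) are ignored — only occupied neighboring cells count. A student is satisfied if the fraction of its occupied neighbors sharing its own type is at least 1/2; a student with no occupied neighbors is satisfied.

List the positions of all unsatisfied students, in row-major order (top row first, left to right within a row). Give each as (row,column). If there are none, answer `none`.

(0,1)Q 1/1 satisfied
(0,2)Q 1/1 satisfied
(0,4)Q 0/2 not
(1,4)P 1/3 not
(1,5)P 2/4 satisfied
(1,6)Q 0/2 not
(2,3)Q 2/4 satisfied
(2,6)P 2/3 satisfied
(3,0)Q 0/0 satisfied
(3,2)Q 3/3 satisfied
(3,3)Q 3/5 satisfied
(3,4)P 3/6 satisfied
(3,5)P 4/5 satisfied
(4,3)Q 2/4 satisfied
(4,4)P 3/5 satisfied
(4,5)P 3/4 satisfied
(4,6)Q 0/2 not

(0,4), (1,4), (1,6), (4,6)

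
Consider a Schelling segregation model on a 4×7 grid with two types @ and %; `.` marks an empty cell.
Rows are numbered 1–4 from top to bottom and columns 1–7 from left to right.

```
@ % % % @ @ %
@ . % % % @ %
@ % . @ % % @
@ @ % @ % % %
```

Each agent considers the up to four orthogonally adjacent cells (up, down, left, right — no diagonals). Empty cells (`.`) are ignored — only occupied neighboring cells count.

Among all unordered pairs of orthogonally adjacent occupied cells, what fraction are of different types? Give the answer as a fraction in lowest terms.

Scan each occupied cell's neighbors to the right and below so each pair is counted once.
From row 1: 4 unlike of 12 pairs (running 4/12).
From row 2: 5 unlike of 9 pairs (running 9/21).
From row 3: 5 unlike of 10 pairs (running 14/31).
From row 4: 3 unlike of 6 pairs (running 17/37).
Total adjacent occupied pairs: 37; unlike-type pairs: 17.
17/37 is already in lowest terms.

17/37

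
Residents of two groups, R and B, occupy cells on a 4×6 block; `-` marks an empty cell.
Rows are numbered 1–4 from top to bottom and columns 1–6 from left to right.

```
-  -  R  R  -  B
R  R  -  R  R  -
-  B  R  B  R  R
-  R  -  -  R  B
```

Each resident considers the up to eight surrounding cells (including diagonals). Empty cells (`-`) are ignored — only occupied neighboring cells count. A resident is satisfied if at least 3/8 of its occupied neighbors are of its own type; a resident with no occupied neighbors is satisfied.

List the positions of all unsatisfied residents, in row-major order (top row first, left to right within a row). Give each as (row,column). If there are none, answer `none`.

(1,6), (3,2), (3,4), (4,6)

Row 1: (1,3)R 3/3 ✓ · (1,4)R 3/3 ✓ · (1,6)B 0/1 ✗
Row 2: (2,1)R 1/2 ✓ · (2,2)R 3/4 ✓ · (2,4)R 5/6 ✓ · (2,5)R 4/6 ✓
Row 3: (3,2)B 0/4 ✗ · (3,3)R 3/5 ✓ · (3,4)B 0/5 ✗ · (3,5)R 4/6 ✓ · (3,6)R 3/4 ✓
Row 4: (4,2)R 1/2 ✓ · (4,5)R 2/4 ✓ · (4,6)B 0/3 ✗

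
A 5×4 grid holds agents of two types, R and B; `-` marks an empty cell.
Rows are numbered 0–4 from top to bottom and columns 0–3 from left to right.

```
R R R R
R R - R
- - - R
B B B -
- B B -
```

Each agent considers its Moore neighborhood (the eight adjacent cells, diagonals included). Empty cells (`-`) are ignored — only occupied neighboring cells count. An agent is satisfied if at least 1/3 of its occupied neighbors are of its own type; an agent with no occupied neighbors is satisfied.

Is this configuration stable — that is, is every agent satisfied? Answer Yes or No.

Row 0: (0,0)R 3/3 ✓ · (0,1)R 4/4 ✓ · (0,2)R 4/4 ✓ · (0,3)R 2/2 ✓
Row 1: (1,0)R 3/3 ✓ · (1,1)R 4/4 ✓ · (1,3)R 3/3 ✓
Row 2: (2,3)R 1/2 ✓
Row 3: (3,0)B 2/2 ✓ · (3,1)B 4/4 ✓ · (3,2)B 3/4 ✓
Row 4: (4,1)B 4/4 ✓ · (4,2)B 3/3 ✓
All meet the threshold, so the configuration is stable.

Yes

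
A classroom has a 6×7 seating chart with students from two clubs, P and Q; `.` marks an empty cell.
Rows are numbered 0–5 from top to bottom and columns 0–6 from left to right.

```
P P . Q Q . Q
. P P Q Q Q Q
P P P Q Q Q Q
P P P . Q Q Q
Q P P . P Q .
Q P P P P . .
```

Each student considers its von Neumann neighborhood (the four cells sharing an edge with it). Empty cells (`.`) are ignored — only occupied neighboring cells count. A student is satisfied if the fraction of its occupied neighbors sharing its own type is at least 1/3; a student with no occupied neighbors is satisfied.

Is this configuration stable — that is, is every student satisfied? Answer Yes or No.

(0,0)P 1/1 ok
(0,1)P 2/2 ok
(0,3)Q 2/2 ok
(0,4)Q 2/2 ok
(0,6)Q 1/1 ok
(1,1)P 3/3 ok
(1,2)P 2/3 ok
(1,3)Q 3/4 ok
(1,4)Q 4/4 ok
(1,5)Q 3/3 ok
(1,6)Q 3/3 ok
(2,0)P 2/2 ok
(2,1)P 4/4 ok
(2,2)P 3/4 ok
(2,3)Q 2/3 ok
(2,4)Q 4/4 ok
(2,5)Q 4/4 ok
(2,6)Q 3/3 ok
(3,0)P 2/3 ok
(3,1)P 4/4 ok
(3,2)P 3/3 ok
(3,4)Q 2/3 ok
(3,5)Q 4/4 ok
(3,6)Q 2/2 ok
(4,0)Q 1/3 ok
(4,1)P 3/4 ok
(4,2)P 3/3 ok
(4,4)P 1/3 ok
(4,5)Q 1/2 ok
(5,0)Q 1/2 ok
(5,1)P 2/3 ok
(5,2)P 3/3 ok
(5,3)P 2/2 ok
(5,4)P 2/2 ok
All meet the threshold, so the configuration is stable.

Yes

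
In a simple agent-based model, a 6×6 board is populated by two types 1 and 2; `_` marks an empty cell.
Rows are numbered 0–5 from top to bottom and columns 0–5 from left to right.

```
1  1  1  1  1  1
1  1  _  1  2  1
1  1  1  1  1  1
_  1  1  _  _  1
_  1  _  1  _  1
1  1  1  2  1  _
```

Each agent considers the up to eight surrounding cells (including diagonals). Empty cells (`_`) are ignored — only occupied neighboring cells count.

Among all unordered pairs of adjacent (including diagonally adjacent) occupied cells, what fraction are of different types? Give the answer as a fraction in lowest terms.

Scan each occupied cell's neighbors to the right and below (and the two forward diagonals) so each pair is counted once.
Row 0: 1(0,0)–1(0,1)= 1(0,0)–1(1,0)= 1(0,0)–1(1,1)= 1(0,1)–1(0,2)= 1(0,1)–1(1,1)= 1(0,1)–1(1,0)= 1(0,2)–1(0,3)= 1(0,2)–1(1,3)= 1(0,2)–1(1,1)= 1(0,3)–1(0,4)= 1(0,3)–1(1,3)= 1(0,3)–2(1,4)≠ 1(0,4)–1(0,5)= 1(0,4)–2(1,4)≠ 1(0,4)–1(1,5)= 1(0,4)–1(1,3)= 1(0,5)–1(1,5)= 1(0,5)–2(1,4)≠  → 3/18 unlike.
Row 1: 1(1,0)–1(1,1)= 1(1,0)–1(2,0)= 1(1,0)–1(2,1)= 1(1,1)–1(2,1)= 1(1,1)–1(2,2)= 1(1,1)–1(2,0)= 1(1,3)–2(1,4)≠ 1(1,3)–1(2,3)= 1(1,3)–1(2,4)= 1(1,3)–1(2,2)= 2(1,4)–1(1,5)≠ 2(1,4)–1(2,4)≠ 2(1,4)–1(2,5)≠ 2(1,4)–1(2,3)≠ 1(1,5)–1(2,5)= 1(1,5)–1(2,4)=  → 5/16 unlike.
Row 2: 1(2,0)–1(2,1)= 1(2,0)–1(3,1)= 1(2,1)–1(2,2)= 1(2,1)–1(3,1)= 1(2,1)–1(3,2)= 1(2,2)–1(2,3)= 1(2,2)–1(3,2)= 1(2,2)–1(3,1)= 1(2,3)–1(2,4)= 1(2,3)–1(3,2)= 1(2,4)–1(2,5)= 1(2,4)–1(3,5)= 1(2,5)–1(3,5)=  → 0/13 unlike.
Row 3: 1(3,1)–1(3,2)= 1(3,1)–1(4,1)= 1(3,2)–1(4,3)= 1(3,2)–1(4,1)= 1(3,5)–1(4,5)=  → 0/5 unlike.
Row 4: 1(4,1)–1(5,1)= 1(4,1)–1(5,2)= 1(4,1)–1(5,0)= 1(4,3)–2(5,3)≠ 1(4,3)–1(5,4)= 1(4,3)–1(5,2)= 1(4,5)–1(5,4)=  → 1/7 unlike.
Row 5: 1(5,0)–1(5,1)= 1(5,1)–1(5,2)= 1(5,2)–2(5,3)≠ 2(5,3)–1(5,4)≠  → 2/4 unlike.
Total adjacent occupied pairs: 63; unlike-type pairs: 11.
11/63 is already in lowest terms.

11/63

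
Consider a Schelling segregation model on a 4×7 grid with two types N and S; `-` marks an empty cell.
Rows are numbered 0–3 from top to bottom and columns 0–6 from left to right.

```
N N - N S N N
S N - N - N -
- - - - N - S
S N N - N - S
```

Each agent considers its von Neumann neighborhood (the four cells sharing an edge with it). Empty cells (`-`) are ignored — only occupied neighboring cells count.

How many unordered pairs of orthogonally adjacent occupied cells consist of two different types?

Scan each occupied cell's neighbors to the right and below so each pair is counted once.
Row 0: N(0,0)–N(0,1)= N(0,0)–S(1,0)≠ N(0,1)–N(1,1)= N(0,3)–S(0,4)≠ N(0,3)–N(1,3)= S(0,4)–N(0,5)≠ N(0,5)–N(0,6)= N(0,5)–N(1,5)=  → 3/8 unlike.
Row 1: S(1,0)–N(1,1)≠  → 1/1 unlike.
Row 2: N(2,4)–N(3,4)= S(2,6)–S(3,6)=  → 0/2 unlike.
Row 3: S(3,0)–N(3,1)≠ N(3,1)–N(3,2)=  → 1/2 unlike.
Total adjacent occupied pairs: 13; unlike-type pairs: 5.

5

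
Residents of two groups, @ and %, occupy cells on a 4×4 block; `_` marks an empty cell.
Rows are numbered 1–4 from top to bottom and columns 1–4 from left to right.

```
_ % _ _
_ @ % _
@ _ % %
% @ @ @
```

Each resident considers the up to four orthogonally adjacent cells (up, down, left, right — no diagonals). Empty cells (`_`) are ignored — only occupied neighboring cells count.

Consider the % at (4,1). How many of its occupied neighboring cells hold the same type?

0

Occupied neighbors of (4,1): (3,1)=@, (4,2)=@.
Same type (%): 0 of 2.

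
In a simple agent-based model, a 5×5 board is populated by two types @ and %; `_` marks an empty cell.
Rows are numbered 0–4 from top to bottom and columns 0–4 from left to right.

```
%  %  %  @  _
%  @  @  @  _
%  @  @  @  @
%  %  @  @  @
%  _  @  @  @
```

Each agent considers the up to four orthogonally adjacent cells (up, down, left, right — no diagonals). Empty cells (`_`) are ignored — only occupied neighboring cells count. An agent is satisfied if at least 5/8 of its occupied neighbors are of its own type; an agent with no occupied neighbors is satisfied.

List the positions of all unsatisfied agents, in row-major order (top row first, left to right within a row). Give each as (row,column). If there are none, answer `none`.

Row 0: (0,0)% 2/2 ✓ · (0,1)% 2/3 ✓ · (0,2)% 1/3 ✗ · (0,3)@ 1/2 ✗
Row 1: (1,0)% 2/3 ✓ · (1,1)@ 2/4 ✗ · (1,2)@ 3/4 ✓ · (1,3)@ 3/3 ✓
Row 2: (2,0)% 2/3 ✓ · (2,1)@ 2/4 ✗ · (2,2)@ 4/4 ✓ · (2,3)@ 4/4 ✓ · (2,4)@ 2/2 ✓
Row 3: (3,0)% 3/3 ✓ · (3,1)% 1/3 ✗ · (3,2)@ 3/4 ✓ · (3,3)@ 4/4 ✓ · (3,4)@ 3/3 ✓
Row 4: (4,0)% 1/1 ✓ · (4,2)@ 2/2 ✓ · (4,3)@ 3/3 ✓ · (4,4)@ 2/2 ✓

(0,2), (0,3), (1,1), (2,1), (3,1)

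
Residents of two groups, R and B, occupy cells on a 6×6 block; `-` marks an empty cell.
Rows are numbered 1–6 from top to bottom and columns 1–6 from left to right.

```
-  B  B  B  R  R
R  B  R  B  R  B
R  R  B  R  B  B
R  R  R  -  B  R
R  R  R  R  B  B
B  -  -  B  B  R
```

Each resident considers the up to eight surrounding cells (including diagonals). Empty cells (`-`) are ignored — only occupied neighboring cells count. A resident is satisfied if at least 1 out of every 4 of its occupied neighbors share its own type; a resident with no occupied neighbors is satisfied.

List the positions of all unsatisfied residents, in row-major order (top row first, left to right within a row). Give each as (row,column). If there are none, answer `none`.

(4,6), (6,1), (6,6)

(1,2)B 2/4 satisfied
(1,3)B 4/5 satisfied
(1,4)B 2/5 satisfied
(1,5)R 2/5 satisfied
(1,6)R 2/3 satisfied
(2,1)R 2/4 satisfied
(2,2)B 3/7 satisfied
(2,3)R 2/8 satisfied
(2,4)B 4/8 satisfied
(2,5)R 3/8 satisfied
(2,6)B 2/5 satisfied
(3,1)R 4/5 satisfied
(3,2)R 6/8 satisfied
(3,3)B 2/7 satisfied
(3,4)R 3/7 satisfied
(3,5)B 4/7 satisfied
(3,6)B 3/5 satisfied
(4,1)R 5/5 satisfied
(4,2)R 7/8 satisfied
(4,3)R 6/7 satisfied
(4,5)B 4/7 satisfied
(4,6)R 0/5 not
(5,1)R 3/4 satisfied
(5,2)R 5/6 satisfied
(5,3)R 4/5 satisfied
(5,4)R 2/6 satisfied
(5,5)B 4/7 satisfied
(5,6)B 3/5 satisfied
(6,1)B 0/2 not
(6,4)B 2/4 satisfied
(6,5)B 3/5 satisfied
(6,6)R 0/3 not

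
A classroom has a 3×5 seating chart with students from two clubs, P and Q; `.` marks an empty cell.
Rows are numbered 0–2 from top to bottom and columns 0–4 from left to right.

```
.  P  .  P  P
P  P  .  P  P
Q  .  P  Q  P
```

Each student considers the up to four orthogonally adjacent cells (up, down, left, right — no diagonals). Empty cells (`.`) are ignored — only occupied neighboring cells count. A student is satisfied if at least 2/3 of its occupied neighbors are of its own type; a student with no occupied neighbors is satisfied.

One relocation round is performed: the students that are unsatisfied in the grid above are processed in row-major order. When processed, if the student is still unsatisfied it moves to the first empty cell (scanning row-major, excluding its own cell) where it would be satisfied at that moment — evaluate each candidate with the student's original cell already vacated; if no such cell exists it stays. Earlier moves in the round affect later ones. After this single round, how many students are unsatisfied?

Initially unsatisfied (in order): (1,0), (2,0), (2,2), (2,3), (2,4).
  (1,0) → (0,0).
  (2,0): now satisfied by earlier moves; stays.
  (2,2) → (0,2).
  (2,3) → (2,2).
  (2,4): now satisfied by earlier moves; stays.
Resulting grid:
P P P P P
. P . P P
Q . Q . P
All satisfied now.

0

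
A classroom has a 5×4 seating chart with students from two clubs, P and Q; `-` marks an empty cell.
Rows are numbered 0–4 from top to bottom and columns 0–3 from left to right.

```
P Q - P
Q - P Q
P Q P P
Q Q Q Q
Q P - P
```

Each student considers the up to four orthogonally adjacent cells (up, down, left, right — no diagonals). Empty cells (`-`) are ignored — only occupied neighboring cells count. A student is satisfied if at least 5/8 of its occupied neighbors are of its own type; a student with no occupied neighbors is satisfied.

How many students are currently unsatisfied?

Row 0: (0,0)P 0/2 not · (0,1)Q 0/1 not · (0,3)P 0/1 not
Row 1: (1,0)Q 0/2 not · (1,2)P 1/2 not · (1,3)Q 0/3 not
Row 2: (2,0)P 0/3 not · (2,1)Q 1/3 not · (2,2)P 2/4 not · (2,3)P 1/3 not
Row 3: (3,0)Q 2/3 satisfied · (3,1)Q 3/4 satisfied · (3,2)Q 2/3 satisfied · (3,3)Q 1/3 not
Row 4: (4,0)Q 1/2 not · (4,1)P 0/2 not · (4,3)P 0/1 not
Unsatisfied: (0,0), (0,1), (0,3), (1,0), (1,2), (1,3), (2,0), (2,1), (2,2), (2,3), (3,3), (4,0), (4,1), (4,3) — 14 in total.

14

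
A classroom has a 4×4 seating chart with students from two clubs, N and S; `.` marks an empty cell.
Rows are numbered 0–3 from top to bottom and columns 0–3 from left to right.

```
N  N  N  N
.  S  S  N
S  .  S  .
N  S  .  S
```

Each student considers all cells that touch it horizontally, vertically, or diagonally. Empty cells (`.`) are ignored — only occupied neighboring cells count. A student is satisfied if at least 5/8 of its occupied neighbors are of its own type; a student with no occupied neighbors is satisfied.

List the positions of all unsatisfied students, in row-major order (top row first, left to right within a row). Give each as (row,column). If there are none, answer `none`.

(0,0), (0,1), (0,2), (1,1), (1,2), (1,3), (3,0)

(0,0)N 1/2 ✗
(0,1)N 2/4 ✗
(0,2)N 3/5 ✗
(0,3)N 2/3 ✓
(1,1)S 3/6 ✗
(1,2)S 2/6 ✗
(1,3)N 2/4 ✗
(2,0)S 2/3 ✓
(2,2)S 4/5 ✓
(3,0)N 0/2 ✗
(3,1)S 2/3 ✓
(3,3)S 1/1 ✓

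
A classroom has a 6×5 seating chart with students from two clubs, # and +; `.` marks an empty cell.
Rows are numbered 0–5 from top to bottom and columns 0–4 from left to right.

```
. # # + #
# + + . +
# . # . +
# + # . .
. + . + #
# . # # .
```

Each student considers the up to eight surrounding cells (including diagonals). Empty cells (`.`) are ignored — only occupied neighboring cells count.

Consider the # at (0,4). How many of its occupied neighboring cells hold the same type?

0

Occupied neighbors of (0,4): (0,3)=+, (1,4)=+.
Same type (#): 0 of 2.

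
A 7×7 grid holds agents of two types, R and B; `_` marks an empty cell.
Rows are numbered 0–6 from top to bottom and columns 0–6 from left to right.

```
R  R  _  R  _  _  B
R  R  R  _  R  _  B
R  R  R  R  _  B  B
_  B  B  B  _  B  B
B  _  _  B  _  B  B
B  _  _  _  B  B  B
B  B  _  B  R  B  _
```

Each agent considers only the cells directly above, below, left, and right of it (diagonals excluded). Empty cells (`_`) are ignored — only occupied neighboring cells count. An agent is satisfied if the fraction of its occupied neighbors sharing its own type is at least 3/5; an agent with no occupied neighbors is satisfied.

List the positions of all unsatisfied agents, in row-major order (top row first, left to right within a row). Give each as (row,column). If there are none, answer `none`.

Row 0: (0,0)R 2/2 ✓ · (0,1)R 2/2 ✓ · (0,3)R 0/0 ✓ · (0,6)B 1/1 ✓
Row 1: (1,0)R 3/3 ✓ · (1,1)R 4/4 ✓ · (1,2)R 2/2 ✓ · (1,4)R 0/0 ✓ · (1,6)B 2/2 ✓
Row 2: (2,0)R 2/2 ✓ · (2,1)R 3/4 ✓ · (2,2)R 3/4 ✓ · (2,3)R 1/2 ✗ · (2,5)B 2/2 ✓ · (2,6)B 3/3 ✓
Row 3: (3,1)B 1/2 ✗ · (3,2)B 2/3 ✓ · (3,3)B 2/3 ✓ · (3,5)B 3/3 ✓ · (3,6)B 3/3 ✓
Row 4: (4,0)B 1/1 ✓ · (4,3)B 1/1 ✓ · (4,5)B 3/3 ✓ · (4,6)B 3/3 ✓
Row 5: (5,0)B 2/2 ✓ · (5,4)B 1/2 ✗ · (5,5)B 4/4 ✓ · (5,6)B 2/2 ✓
Row 6: (6,0)B 2/2 ✓ · (6,1)B 1/1 ✓ · (6,3)B 0/1 ✗ · (6,4)R 0/3 ✗ · (6,5)B 1/2 ✗

(2,3), (3,1), (5,4), (6,3), (6,4), (6,5)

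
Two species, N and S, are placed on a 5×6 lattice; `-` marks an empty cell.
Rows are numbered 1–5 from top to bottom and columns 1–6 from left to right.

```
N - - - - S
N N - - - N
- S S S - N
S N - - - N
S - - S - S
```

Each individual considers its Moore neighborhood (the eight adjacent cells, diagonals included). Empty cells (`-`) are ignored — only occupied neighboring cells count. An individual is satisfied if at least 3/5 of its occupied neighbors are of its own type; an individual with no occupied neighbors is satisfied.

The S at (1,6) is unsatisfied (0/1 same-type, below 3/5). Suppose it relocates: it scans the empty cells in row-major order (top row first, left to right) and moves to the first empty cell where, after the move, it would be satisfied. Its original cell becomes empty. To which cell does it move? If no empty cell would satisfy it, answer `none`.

Vacating (1,6). Empty cells in order:
  (1,2): 0/3 same-type → still unsatisfied.
  (1,3): 0/1 same-type → still unsatisfied.
  (1,4): 0/0 same-type → satisfied — stop here.

(1,4)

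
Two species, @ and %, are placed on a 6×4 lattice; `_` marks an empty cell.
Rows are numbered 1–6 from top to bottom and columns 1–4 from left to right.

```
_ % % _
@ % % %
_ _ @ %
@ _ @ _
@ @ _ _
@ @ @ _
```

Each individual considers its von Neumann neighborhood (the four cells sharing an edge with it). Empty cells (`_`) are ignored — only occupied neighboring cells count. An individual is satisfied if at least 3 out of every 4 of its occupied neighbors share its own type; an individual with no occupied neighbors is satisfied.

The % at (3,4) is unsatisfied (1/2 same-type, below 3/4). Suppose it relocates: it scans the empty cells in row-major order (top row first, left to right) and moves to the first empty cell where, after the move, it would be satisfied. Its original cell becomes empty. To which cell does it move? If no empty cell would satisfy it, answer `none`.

Vacating (3,4). Empty cells in order:
  (1,1): 1/2 same-type → still unsatisfied.
  (1,4): 2/2 same-type → satisfied — stop here.

(1,4)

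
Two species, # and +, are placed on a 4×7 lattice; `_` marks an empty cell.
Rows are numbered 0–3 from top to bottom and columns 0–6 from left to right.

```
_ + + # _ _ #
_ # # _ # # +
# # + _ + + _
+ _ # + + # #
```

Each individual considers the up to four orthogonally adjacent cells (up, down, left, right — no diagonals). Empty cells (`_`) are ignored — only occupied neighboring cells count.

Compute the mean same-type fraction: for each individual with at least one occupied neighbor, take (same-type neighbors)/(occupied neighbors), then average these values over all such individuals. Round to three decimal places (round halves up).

0.367

Row 0: (0,1)+ 1/2 · (0,2)+ 1/3 · (0,3)# 0/1 · (0,6)# 0/1
Row 1: (1,1)# 2/3 · (1,2)# 1/3 · (1,4)# 1/2 · (1,5)# 1/3 · (1,6)+ 0/2
Row 2: (2,0)# 1/2 · (2,1)# 2/3 · (2,2)+ 0/3 · (2,4)+ 2/3 · (2,5)+ 1/3
Row 3: (3,0)+ 0/1 · (3,2)# 0/2 · (3,3)+ 1/2 · (3,4)+ 2/3 · (3,5)# 1/3 · (3,6)# 1/1
Sum over 20 individuals: 1/2 + 1/3 + 0/1 + 0/1 + 2/3 + 1/3 + 1/2 + 1/3 + 0/2 + 1/2 + 2/3 + 0/3 + 2/3 + 1/3 + 0/1 + 0/2 + 1/2 + 2/3 + 1/3 + 1/1 = 22/3; mean = 22/3 ÷ 20 = 11/30 = 0.366666… → 0.367.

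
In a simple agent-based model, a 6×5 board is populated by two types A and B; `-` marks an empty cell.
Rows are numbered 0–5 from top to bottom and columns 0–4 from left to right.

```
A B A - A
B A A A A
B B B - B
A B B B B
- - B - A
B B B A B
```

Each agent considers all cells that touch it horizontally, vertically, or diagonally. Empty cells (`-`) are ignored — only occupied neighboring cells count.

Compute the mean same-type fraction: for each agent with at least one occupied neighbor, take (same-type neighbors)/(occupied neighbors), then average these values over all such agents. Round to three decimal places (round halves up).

0.589

Row 0: (0,0)A 1/3 · (0,1)B 1/5 · (0,2)A 3/4 · (0,4)A 2/2
Row 1: (1,0)B 3/5 · (1,1)A 3/8 · (1,2)A 3/6 · (1,3)A 4/6 · (1,4)A 2/3
Row 2: (2,0)B 3/5 · (2,1)B 5/8 · (2,2)B 4/7 · (2,4)B 2/4
Row 3: (3,0)A 0/3 · (3,1)B 5/6 · (3,2)B 5/5 · (3,3)B 5/6 · (3,4)B 2/3
Row 4: (4,2)B 5/6 · (4,4)A 1/4
Row 5: (5,0)B 1/1 · (5,1)B 3/3 · (5,2)B 2/3 · (5,3)A 1/4 · (5,4)B 0/2
Sum over 25 agents: 1/3 + 1/5 + 3/4 + 2/2 + 3/5 + 3/8 + 3/6 + 4/6 + 2/3 + 3/5 + 5/8 + 4/7 + 2/4 + 0/3 + 5/6 + 5/5 + 5/6 + 2/3 + 5/6 + 1/4 + 1/1 + 3/3 + 2/3 + 1/4 + 0/2 = 2061/140; mean = 2061/140 ÷ 25 = 2061/3500 = 0.588857… → 0.589.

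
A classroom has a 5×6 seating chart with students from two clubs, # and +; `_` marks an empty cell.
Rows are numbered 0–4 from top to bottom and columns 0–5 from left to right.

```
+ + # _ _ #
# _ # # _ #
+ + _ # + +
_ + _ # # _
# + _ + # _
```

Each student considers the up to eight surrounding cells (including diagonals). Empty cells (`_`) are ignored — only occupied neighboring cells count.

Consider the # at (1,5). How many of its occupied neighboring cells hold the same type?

1

Occupied neighbors of (1,5): (0,5)=#, (2,4)=+, (2,5)=+.
Same type (#): 1 of 3.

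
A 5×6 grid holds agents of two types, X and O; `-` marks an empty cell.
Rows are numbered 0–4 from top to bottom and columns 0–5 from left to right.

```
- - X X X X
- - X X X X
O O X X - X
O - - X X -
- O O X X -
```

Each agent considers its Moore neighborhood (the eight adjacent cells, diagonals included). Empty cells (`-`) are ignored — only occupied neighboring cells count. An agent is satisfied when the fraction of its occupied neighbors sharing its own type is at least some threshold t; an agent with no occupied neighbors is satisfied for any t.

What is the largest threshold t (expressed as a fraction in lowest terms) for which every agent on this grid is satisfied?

(0,2)X 3/3
(0,3)X 5/5
(0,4)X 5/5
(0,5)X 3/3
(1,2)X 5/6
(1,3)X 7/7
(1,4)X 7/7
(1,5)X 4/4
(2,0)O 2/2
(2,1)O 2/4
(2,2)X 4/5
(2,3)X 6/6
(2,5)X 3/3
(3,0)O 3/3
(3,3)X 5/6
(3,4)X 5/5
(4,1)O 2/2
(4,2)O 1/3
(4,3)X 3/4
(4,4)X 3/3
The smallest same-type fraction is 1/3 at (4,2), which reduces to 1/3. Any threshold above that leaves this agent unsatisfied.

1/3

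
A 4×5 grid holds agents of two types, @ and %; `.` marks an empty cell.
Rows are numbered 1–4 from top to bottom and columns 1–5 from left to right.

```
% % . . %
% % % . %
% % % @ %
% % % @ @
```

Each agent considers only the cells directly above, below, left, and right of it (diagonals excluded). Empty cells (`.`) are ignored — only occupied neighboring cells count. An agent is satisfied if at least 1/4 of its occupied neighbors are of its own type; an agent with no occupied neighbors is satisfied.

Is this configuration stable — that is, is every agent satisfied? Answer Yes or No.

Yes

Row 1: (1,1)% 2/2 ok · (1,2)% 2/2 ok · (1,5)% 1/1 ok
Row 2: (2,1)% 3/3 ok · (2,2)% 4/4 ok · (2,3)% 2/2 ok · (2,5)% 2/2 ok
Row 3: (3,1)% 3/3 ok · (3,2)% 4/4 ok · (3,3)% 3/4 ok · (3,4)@ 1/3 ok · (3,5)% 1/3 ok
Row 4: (4,1)% 2/2 ok · (4,2)% 3/3 ok · (4,3)% 2/3 ok · (4,4)@ 2/3 ok · (4,5)@ 1/2 ok
All meet the threshold, so the configuration is stable.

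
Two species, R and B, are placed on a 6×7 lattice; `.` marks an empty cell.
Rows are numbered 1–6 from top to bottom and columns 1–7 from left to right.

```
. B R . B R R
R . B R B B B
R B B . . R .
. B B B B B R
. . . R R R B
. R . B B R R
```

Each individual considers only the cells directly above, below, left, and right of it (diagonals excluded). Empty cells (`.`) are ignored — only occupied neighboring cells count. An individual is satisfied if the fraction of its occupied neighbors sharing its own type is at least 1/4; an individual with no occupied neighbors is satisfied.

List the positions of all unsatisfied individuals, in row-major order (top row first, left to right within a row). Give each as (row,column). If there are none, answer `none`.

(1,2), (1,3), (2,4), (3,6), (4,7), (5,7)

(1,2)B 0/1 not
(1,3)R 0/2 not
(1,5)B 1/2 satisfied
(1,6)R 1/3 satisfied
(1,7)R 1/2 satisfied
(2,1)R 1/1 satisfied
(2,3)B 1/3 satisfied
(2,4)R 0/2 not
(2,5)B 2/3 satisfied
(2,6)B 2/4 satisfied
(2,7)B 1/2 satisfied
(3,1)R 1/2 satisfied
(3,2)B 2/3 satisfied
(3,3)B 3/3 satisfied
(3,6)R 0/2 not
(4,2)B 2/2 satisfied
(4,3)B 3/3 satisfied
(4,4)B 2/3 satisfied
(4,5)B 2/3 satisfied
(4,6)B 1/4 satisfied
(4,7)R 0/2 not
(5,4)R 1/3 satisfied
(5,5)R 2/4 satisfied
(5,6)R 2/4 satisfied
(5,7)B 0/3 not
(6,2)R 0/0 satisfied
(6,4)B 1/2 satisfied
(6,5)B 1/3 satisfied
(6,6)R 2/3 satisfied
(6,7)R 1/2 satisfied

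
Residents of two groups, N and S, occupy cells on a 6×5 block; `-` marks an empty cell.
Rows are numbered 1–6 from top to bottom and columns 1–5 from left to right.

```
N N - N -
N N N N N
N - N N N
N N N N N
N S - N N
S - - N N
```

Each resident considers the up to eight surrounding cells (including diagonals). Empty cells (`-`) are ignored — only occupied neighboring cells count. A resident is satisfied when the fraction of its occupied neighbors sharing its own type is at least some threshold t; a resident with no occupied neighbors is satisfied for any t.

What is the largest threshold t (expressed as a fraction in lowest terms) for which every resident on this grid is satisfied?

1/5

Row 1: (1,1)N 3/3 · (1,2)N 4/4 · (1,4)N 3/3
Row 2: (2,1)N 4/4 · (2,2)N 6/6 · (2,3)N 6/6 · (2,4)N 6/6 · (2,5)N 4/4
Row 3: (3,1)N 4/4 · (3,3)N 7/7 · (3,4)N 8/8 · (3,5)N 5/5
Row 4: (4,1)N 3/4 · (4,2)N 5/6 · (4,3)N 5/6 · (4,4)N 7/7 · (4,5)N 5/5
Row 5: (5,1)N 2/4 · (5,2)S 1/5 · (5,4)N 6/6 · (5,5)N 5/5
Row 6: (6,1)S 1/2 · (6,4)N 3/3 · (6,5)N 3/3
The smallest same-type fraction is 1/5 at (5,2), which reduces to 1/5. Any threshold above that leaves this resident unsatisfied.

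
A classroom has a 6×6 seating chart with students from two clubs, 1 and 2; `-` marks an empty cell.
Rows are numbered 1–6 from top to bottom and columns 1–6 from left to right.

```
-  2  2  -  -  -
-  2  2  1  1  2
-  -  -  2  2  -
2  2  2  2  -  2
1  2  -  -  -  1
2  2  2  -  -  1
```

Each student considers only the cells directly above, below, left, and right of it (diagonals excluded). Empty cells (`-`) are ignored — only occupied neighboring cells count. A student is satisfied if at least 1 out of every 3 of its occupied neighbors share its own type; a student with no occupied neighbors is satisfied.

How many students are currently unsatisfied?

3

(1,2)2 2/2 ✓
(1,3)2 2/2 ✓
(2,2)2 2/2 ✓
(2,3)2 2/3 ✓
(2,4)1 1/3 ✓
(2,5)1 1/3 ✓
(2,6)2 0/1 ✗
(3,4)2 2/3 ✓
(3,5)2 1/2 ✓
(4,1)2 1/2 ✓
(4,2)2 3/3 ✓
(4,3)2 2/2 ✓
(4,4)2 2/2 ✓
(4,6)2 0/1 ✗
(5,1)1 0/3 ✗
(5,2)2 2/3 ✓
(5,6)1 1/2 ✓
(6,1)2 1/2 ✓
(6,2)2 3/3 ✓
(6,3)2 1/1 ✓
(6,6)1 1/1 ✓
Unsatisfied: (2,6), (4,6), (5,1) — 3 in total.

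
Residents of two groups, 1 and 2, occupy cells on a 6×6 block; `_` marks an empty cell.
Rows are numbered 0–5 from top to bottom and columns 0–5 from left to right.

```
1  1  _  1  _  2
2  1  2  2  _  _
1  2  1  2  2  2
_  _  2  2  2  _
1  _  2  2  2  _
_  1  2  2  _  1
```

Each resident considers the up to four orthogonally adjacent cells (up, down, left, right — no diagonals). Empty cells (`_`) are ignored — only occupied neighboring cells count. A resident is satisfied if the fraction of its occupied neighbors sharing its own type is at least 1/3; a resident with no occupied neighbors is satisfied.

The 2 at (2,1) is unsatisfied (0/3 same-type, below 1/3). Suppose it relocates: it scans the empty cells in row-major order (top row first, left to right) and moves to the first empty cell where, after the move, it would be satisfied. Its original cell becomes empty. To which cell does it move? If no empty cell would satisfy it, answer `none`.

(0,2)

Vacating (2,1). Empty cells in order:
  (0,2): 1/3 same-type → satisfied — stop here.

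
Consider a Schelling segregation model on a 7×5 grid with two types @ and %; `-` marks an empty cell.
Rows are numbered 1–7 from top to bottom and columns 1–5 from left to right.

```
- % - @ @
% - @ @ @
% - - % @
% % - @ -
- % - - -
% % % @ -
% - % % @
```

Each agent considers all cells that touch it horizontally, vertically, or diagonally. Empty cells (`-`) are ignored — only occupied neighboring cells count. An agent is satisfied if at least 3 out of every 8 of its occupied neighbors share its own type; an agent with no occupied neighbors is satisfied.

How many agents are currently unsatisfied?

2

(1,2)% 1/2 ok
(1,4)@ 4/4 ok
(1,5)@ 3/3 ok
(2,1)% 2/2 ok
(2,3)@ 2/4 ok
(2,4)@ 5/6 ok
(2,5)@ 4/5 ok
(3,1)% 3/3 ok
(3,4)% 0/5 unhappy
(3,5)@ 3/4 ok
(4,1)% 3/3 ok
(4,2)% 3/3 ok
(4,4)@ 1/2 ok
(5,2)% 5/5 ok
(6,1)% 3/3 ok
(6,2)% 5/5 ok
(6,3)% 4/5 ok
(6,4)@ 1/4 unhappy
(7,1)% 2/2 ok
(7,3)% 3/4 ok
(7,4)% 2/4 ok
(7,5)@ 1/2 ok
Unsatisfied: (3,4), (6,4) — 2 in total.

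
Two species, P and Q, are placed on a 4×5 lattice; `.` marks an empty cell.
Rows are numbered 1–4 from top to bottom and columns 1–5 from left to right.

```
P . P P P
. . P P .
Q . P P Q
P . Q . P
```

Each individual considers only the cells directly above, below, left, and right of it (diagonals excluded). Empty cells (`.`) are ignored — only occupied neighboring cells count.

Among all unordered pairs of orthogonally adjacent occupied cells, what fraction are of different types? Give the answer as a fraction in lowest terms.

1/3

Scan each occupied cell's neighbors to the right and below so each pair is counted once.
Row 1: P(1,3)–P(1,4)= P(1,3)–P(2,3)= P(1,4)–P(1,5)= P(1,4)–P(2,4)=  → 0/4 unlike.
Row 2: P(2,3)–P(2,4)= P(2,3)–P(3,3)= P(2,4)–P(3,4)=  → 0/3 unlike.
Row 3: Q(3,1)–P(4,1)≠ P(3,3)–P(3,4)= P(3,3)–Q(4,3)≠ P(3,4)–Q(3,5)≠ Q(3,5)–P(4,5)≠  → 4/5 unlike.
Total adjacent occupied pairs: 12; unlike-type pairs: 4.
4/12 reduces to 1/3.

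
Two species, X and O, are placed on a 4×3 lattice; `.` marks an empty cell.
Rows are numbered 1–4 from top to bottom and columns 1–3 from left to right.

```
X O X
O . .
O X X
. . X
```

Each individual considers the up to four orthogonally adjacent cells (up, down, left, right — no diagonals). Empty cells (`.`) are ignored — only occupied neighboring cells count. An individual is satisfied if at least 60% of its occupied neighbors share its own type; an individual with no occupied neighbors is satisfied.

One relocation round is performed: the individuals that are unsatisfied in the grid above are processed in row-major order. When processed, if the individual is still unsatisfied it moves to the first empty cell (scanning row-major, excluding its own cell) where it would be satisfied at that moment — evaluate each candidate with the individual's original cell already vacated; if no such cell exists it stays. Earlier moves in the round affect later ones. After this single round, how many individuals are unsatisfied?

Initially unsatisfied (in order): (1,1), (1,2), (1,3), (2,1), (3,1), (3,2).
  (1,1) → (2,3).
  (1,2) → (1,1).
  (1,3): now satisfied by earlier moves; stays.
  (2,1): now satisfied by earlier moves; stays.
  (3,1) → (4,1).
  (3,2): now satisfied by earlier moves; stays.
Resulting grid:
O . X
O . X
. X X
O . X
All satisfied now.

0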